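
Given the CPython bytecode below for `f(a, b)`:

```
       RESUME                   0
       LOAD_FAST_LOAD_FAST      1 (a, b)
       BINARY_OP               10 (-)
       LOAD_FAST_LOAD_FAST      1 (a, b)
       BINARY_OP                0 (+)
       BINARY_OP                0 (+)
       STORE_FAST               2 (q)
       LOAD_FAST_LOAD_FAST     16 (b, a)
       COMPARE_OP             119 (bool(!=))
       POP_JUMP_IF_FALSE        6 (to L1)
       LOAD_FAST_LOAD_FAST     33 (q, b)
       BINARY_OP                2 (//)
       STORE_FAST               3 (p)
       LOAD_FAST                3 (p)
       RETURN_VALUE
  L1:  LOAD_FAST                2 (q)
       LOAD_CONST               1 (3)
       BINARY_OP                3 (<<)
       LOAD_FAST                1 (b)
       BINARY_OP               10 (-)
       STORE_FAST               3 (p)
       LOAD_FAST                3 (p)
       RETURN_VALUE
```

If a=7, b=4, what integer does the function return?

LOAD_FAST_LOAD_FAST a,b → push 7,4. Stack: [7, 4]
BINARY_OP - → 7 - 4 = 3. Stack: [3]
LOAD_FAST_LOAD_FAST a,b → push 7,4. Stack: [3, 7, 4]
BINARY_OP + → 7 + 4 = 11. Stack: [3, 11]
BINARY_OP + → 3 + 11 = 14. Stack: [14]
STORE_FAST q → q=14. Stack: []
LOAD_FAST_LOAD_FAST b,a → push 4,7. Stack: [4, 7]
COMPARE_OP bool(!=) → 4 vs 7 = True. Stack: [True]
POP_JUMP_IF_FALSE → pop True; no jump. Stack: []
LOAD_FAST_LOAD_FAST q,b → push 14,4. Stack: [14, 4]
BINARY_OP // → 14 // 4 = 3. Stack: [3]
STORE_FAST p → p=3. Stack: []
LOAD_FAST p → push 3. Stack: [3]
RETURN_VALUE → return 3.

3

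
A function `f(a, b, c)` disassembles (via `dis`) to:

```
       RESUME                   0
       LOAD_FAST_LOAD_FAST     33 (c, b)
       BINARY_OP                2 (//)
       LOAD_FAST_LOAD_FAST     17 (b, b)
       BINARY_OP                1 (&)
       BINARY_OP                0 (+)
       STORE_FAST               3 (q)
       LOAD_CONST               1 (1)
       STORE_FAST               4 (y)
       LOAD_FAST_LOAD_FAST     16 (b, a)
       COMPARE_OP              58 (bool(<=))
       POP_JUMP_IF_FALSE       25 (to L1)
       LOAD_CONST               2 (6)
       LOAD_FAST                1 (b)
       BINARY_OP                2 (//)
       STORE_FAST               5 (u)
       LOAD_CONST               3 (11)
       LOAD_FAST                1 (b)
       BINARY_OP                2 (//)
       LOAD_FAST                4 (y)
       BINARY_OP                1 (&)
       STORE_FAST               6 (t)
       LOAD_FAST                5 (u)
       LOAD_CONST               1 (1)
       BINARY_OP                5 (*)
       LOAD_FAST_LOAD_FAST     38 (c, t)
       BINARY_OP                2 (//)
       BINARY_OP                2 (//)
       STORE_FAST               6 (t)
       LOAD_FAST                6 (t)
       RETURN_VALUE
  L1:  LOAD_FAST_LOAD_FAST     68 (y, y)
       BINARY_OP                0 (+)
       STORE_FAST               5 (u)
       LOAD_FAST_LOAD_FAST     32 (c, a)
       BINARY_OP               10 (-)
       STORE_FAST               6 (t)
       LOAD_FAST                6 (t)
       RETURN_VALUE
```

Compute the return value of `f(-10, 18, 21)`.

31

LOAD_FAST_LOAD_FAST c,b → push 21,18. Stack: [21, 18]
BINARY_OP // → 21 // 18 = 1. Stack: [1]
LOAD_FAST_LOAD_FAST b,b → push 18,18. Stack: [1, 18, 18]
BINARY_OP & → 18 & 18 = 18. Stack: [1, 18]
BINARY_OP + → 1 + 18 = 19. Stack: [19]
STORE_FAST q → q=19. Stack: []
LOAD_CONST → push 1. Stack: [1]
STORE_FAST y → y=1. Stack: []
LOAD_FAST_LOAD_FAST b,a → push 18,-10. Stack: [18, -10]
COMPARE_OP bool(<=) → 18 vs -10 = False. Stack: [False]
POP_JUMP_IF_FALSE → pop False; jump. Stack: []
LOAD_FAST_LOAD_FAST y,y → push 1,1. Stack: [1, 1]
BINARY_OP + → 1 + 1 = 2. Stack: [2]
STORE_FAST u → u=2. Stack: []
LOAD_FAST_LOAD_FAST c,a → push 21,-10. Stack: [21, -10]
BINARY_OP - → 21 - -10 = 31. Stack: [31]
STORE_FAST t → t=31. Stack: []
LOAD_FAST t → push 31. Stack: [31]
RETURN_VALUE → return 31.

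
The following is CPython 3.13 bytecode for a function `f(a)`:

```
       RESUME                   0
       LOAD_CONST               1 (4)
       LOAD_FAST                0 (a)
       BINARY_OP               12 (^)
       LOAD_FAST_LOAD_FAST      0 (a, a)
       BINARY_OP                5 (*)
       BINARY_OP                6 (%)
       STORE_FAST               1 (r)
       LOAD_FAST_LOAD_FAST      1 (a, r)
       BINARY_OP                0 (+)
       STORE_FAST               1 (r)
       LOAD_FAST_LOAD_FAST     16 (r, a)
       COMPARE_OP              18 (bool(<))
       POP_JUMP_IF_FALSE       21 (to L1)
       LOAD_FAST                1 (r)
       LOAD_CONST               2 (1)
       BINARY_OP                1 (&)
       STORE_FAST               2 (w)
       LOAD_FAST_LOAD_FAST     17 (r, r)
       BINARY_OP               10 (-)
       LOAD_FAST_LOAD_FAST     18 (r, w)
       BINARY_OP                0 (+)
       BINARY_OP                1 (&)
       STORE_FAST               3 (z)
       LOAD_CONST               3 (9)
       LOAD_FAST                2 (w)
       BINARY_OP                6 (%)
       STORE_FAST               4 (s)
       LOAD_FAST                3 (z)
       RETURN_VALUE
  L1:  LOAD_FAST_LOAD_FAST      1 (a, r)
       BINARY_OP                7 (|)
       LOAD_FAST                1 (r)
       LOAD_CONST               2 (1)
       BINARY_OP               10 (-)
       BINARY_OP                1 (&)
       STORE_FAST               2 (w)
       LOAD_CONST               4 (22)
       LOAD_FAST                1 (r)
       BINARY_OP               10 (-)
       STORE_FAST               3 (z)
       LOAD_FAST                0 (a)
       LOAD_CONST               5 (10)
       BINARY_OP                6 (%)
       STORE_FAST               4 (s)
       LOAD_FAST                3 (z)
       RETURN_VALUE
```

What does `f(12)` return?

LOAD_CONST → push 4. Stack: [4]
LOAD_FAST a → push 12. Stack: [4, 12]
BINARY_OP ^ → 4 ^ 12 = 8. Stack: [8]
LOAD_FAST_LOAD_FAST a,a → push 12,12. Stack: [8, 12, 12]
BINARY_OP * → 12 * 12 = 144. Stack: [8, 144]
BINARY_OP % → 8 % 144 = 8. Stack: [8]
STORE_FAST r → r=8. Stack: []
LOAD_FAST_LOAD_FAST a,r → push 12,8. Stack: [12, 8]
BINARY_OP + → 12 + 8 = 20. Stack: [20]
STORE_FAST r → r=20. Stack: []
LOAD_FAST_LOAD_FAST r,a → push 20,12. Stack: [20, 12]
COMPARE_OP bool(<) → 20 vs 12 = False. Stack: [False]
POP_JUMP_IF_FALSE → pop False; jump. Stack: []
LOAD_FAST_LOAD_FAST a,r → push 12,20. Stack: [12, 20]
BINARY_OP | → 12 | 20 = 28. Stack: [28]
LOAD_FAST r → push 20. Stack: [28, 20]
LOAD_CONST → push 1. Stack: [28, 20, 1]
BINARY_OP - → 20 - 1 = 19. Stack: [28, 19]
BINARY_OP & → 28 & 19 = 16. Stack: [16]
STORE_FAST w → w=16. Stack: []
LOAD_CONST → push 22. Stack: [22]
LOAD_FAST r → push 20. Stack: [22, 20]
BINARY_OP - → 22 - 20 = 2. Stack: [2]
STORE_FAST z → z=2. Stack: []
LOAD_FAST a → push 12. Stack: [12]
LOAD_CONST → push 10. Stack: [12, 10]
BINARY_OP % → 12 % 10 = 2. Stack: [2]
STORE_FAST s → s=2. Stack: []
LOAD_FAST z → push 2. Stack: [2]
RETURN_VALUE → return 2.

2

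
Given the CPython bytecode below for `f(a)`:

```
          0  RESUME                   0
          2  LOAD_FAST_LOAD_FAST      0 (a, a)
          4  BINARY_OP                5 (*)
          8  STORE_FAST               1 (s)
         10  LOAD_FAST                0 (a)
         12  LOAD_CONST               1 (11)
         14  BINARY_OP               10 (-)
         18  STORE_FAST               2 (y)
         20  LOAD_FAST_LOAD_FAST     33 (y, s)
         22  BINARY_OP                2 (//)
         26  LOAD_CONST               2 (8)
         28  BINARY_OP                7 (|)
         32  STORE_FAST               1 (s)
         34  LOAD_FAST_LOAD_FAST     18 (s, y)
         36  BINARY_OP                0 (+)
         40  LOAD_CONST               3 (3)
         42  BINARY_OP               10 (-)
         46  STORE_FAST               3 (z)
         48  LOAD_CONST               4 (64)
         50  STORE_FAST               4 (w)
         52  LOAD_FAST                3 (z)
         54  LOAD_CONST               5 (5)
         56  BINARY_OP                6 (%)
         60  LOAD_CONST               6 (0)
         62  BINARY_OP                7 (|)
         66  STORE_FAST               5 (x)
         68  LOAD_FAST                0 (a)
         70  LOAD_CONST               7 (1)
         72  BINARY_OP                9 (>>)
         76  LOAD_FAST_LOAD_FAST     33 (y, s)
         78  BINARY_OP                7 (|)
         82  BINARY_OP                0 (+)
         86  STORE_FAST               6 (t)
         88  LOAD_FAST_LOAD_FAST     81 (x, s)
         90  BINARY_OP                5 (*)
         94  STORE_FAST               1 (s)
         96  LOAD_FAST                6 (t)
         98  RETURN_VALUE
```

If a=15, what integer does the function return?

LOAD_FAST_LOAD_FAST a,a → push 15,15. Stack: [15, 15]
BINARY_OP * → 15 * 15 = 225. Stack: [225]
STORE_FAST s → s=225. Stack: []
LOAD_FAST a → push 15. Stack: [15]
LOAD_CONST → push 11. Stack: [15, 11]
BINARY_OP - → 15 - 11 = 4. Stack: [4]
STORE_FAST y → y=4. Stack: []
LOAD_FAST_LOAD_FAST y,s → push 4,225. Stack: [4, 225]
BINARY_OP // → 4 // 225 = 0. Stack: [0]
LOAD_CONST → push 8. Stack: [0, 8]
BINARY_OP | → 0 | 8 = 8. Stack: [8]
STORE_FAST s → s=8. Stack: []
LOAD_FAST_LOAD_FAST s,y → push 8,4. Stack: [8, 4]
BINARY_OP + → 8 + 4 = 12. Stack: [12]
LOAD_CONST → push 3. Stack: [12, 3]
BINARY_OP - → 12 - 3 = 9. Stack: [9]
STORE_FAST z → z=9. Stack: []
LOAD_CONST → push 64. Stack: [64]
STORE_FAST w → w=64. Stack: []
LOAD_FAST z → push 9. Stack: [9]
LOAD_CONST → push 5. Stack: [9, 5]
BINARY_OP % → 9 % 5 = 4. Stack: [4]
LOAD_CONST → push 0. Stack: [4, 0]
BINARY_OP | → 4 | 0 = 4. Stack: [4]
STORE_FAST x → x=4. Stack: []
LOAD_FAST a → push 15. Stack: [15]
LOAD_CONST → push 1. Stack: [15, 1]
BINARY_OP >> → 15 >> 1 = 7. Stack: [7]
LOAD_FAST_LOAD_FAST y,s → push 4,8. Stack: [7, 4, 8]
BINARY_OP | → 4 | 8 = 12. Stack: [7, 12]
BINARY_OP + → 7 + 12 = 19. Stack: [19]
STORE_FAST t → t=19. Stack: []
LOAD_FAST_LOAD_FAST x,s → push 4,8. Stack: [4, 8]
BINARY_OP * → 4 * 8 = 32. Stack: [32]
STORE_FAST s → s=32. Stack: []
LOAD_FAST t → push 19. Stack: [19]
RETURN_VALUE → return 19.

19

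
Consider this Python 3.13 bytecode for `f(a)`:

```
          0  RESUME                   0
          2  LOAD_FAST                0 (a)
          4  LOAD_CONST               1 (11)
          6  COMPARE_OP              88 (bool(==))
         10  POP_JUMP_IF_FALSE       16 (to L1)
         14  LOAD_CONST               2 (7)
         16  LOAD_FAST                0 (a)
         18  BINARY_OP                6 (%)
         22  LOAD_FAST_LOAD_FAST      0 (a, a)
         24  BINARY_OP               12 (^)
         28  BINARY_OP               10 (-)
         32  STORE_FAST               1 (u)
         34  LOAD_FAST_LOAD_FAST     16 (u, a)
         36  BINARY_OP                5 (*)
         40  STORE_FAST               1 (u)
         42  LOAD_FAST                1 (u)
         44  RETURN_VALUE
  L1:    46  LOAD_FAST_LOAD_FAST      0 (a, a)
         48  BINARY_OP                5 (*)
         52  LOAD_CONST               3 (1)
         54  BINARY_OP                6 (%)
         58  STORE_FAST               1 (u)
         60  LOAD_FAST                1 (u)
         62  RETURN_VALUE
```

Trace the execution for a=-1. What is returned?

0

LOAD_FAST a → push -1. Stack: [-1]
LOAD_CONST → push 11. Stack: [-1, 11]
COMPARE_OP bool(==) → -1 vs 11 = False. Stack: [False]
POP_JUMP_IF_FALSE → pop False; jump. Stack: []
LOAD_FAST_LOAD_FAST a,a → push -1,-1. Stack: [-1, -1]
BINARY_OP * → -1 * -1 = 1. Stack: [1]
LOAD_CONST → push 1. Stack: [1, 1]
BINARY_OP % → 1 % 1 = 0. Stack: [0]
STORE_FAST u → u=0. Stack: []
LOAD_FAST u → push 0. Stack: [0]
RETURN_VALUE → return 0.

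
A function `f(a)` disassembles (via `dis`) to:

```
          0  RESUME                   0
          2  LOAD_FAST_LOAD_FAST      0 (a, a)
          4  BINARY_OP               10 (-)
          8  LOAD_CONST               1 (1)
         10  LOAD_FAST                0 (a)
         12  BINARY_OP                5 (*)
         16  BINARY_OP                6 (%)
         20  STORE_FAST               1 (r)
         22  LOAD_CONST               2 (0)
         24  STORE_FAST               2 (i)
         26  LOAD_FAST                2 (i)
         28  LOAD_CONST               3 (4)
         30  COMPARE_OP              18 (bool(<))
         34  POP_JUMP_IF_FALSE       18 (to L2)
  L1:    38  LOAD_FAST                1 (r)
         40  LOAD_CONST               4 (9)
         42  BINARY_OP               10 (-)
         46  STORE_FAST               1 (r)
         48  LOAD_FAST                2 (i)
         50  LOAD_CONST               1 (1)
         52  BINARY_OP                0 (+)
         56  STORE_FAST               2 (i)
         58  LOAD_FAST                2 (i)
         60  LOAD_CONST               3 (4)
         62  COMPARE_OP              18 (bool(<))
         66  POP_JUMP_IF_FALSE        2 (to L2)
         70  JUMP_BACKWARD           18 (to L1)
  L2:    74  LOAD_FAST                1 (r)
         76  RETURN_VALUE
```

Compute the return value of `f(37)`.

LOAD_FAST_LOAD_FAST a,a → push 37,37. Stack: [37, 37]
BINARY_OP - → 37 - 37 = 0. Stack: [0]
LOAD_CONST → push 1. Stack: [0, 1]
LOAD_FAST a → push 37. Stack: [0, 1, 37]
BINARY_OP * → 1 * 37 = 37. Stack: [0, 37]
BINARY_OP % → 0 % 37 = 0. Stack: [0]
STORE_FAST r → r=0. Stack: []
LOAD_CONST → push 0. Stack: [0]
STORE_FAST i → i=0. Stack: []
LOAD_FAST i → push 0. Stack: [0]
LOAD_CONST → push 4. Stack: [0, 4]
COMPARE_OP bool(<) → 0 vs 4 = True. Stack: [True]
POP_JUMP_IF_FALSE → pop True; no jump. Stack: []
LOAD_FAST r → push 0. Stack: [0]
LOAD_CONST → push 9. Stack: [0, 9]
BINARY_OP - → 0 - 9 = -9. Stack: [-9]
STORE_FAST r → r=-9. Stack: []
LOAD_FAST i → push 0. Stack: [0]
LOAD_CONST → push 1. Stack: [0, 1]
BINARY_OP + → 0 + 1 = 1. Stack: [1]
STORE_FAST i → i=1. Stack: []
LOAD_FAST i → push 1. Stack: [1]
LOAD_CONST → push 4. Stack: [1, 4]
COMPARE_OP bool(<) → 1 vs 4 = True. Stack: [True]
POP_JUMP_IF_FALSE → pop True; no jump. Stack: []
LOAD_FAST r → push -9. Stack: [-9]
LOAD_CONST → push 9. Stack: [-9, 9]
BINARY_OP - → -9 - 9 = -18. Stack: [-18]
STORE_FAST r → r=-18. Stack: []
LOAD_FAST i → push 1. Stack: [1]
LOAD_CONST → push 1. Stack: [1, 1]
BINARY_OP + → 1 + 1 = 2. Stack: [2]
STORE_FAST i → i=2. Stack: []
LOAD_FAST i → push 2. Stack: [2]
LOAD_CONST → push 4. Stack: [2, 4]
COMPARE_OP bool(<) → 2 vs 4 = True. Stack: [True]
POP_JUMP_IF_FALSE → pop True; no jump. Stack: []
LOAD_FAST r → push -18. Stack: [-18]
LOAD_CONST → push 9. Stack: [-18, 9]
BINARY_OP - → -18 - 9 = -27. Stack: [-27]
STORE_FAST r → r=-27. Stack: []
LOAD_FAST i → push 2. Stack: [2]
LOAD_CONST → push 1. Stack: [2, 1]
BINARY_OP + → 2 + 1 = 3. Stack: [3]
STORE_FAST i → i=3. Stack: []
LOAD_FAST i → push 3. Stack: [3]
LOAD_CONST → push 4. Stack: [3, 4]
COMPARE_OP bool(<) → 3 vs 4 = True. Stack: [True]
POP_JUMP_IF_FALSE → pop True; no jump. Stack: []
LOAD_FAST r → push -27. Stack: [-27]
LOAD_CONST → push 9. Stack: [-27, 9]
BINARY_OP - → -27 - 9 = -36. Stack: [-36]
STORE_FAST r → r=-36. Stack: []
LOAD_FAST i → push 3. Stack: [3]
LOAD_CONST → push 1. Stack: [3, 1]
BINARY_OP + → 3 + 1 = 4. Stack: [4]
STORE_FAST i → i=4. Stack: []
LOAD_FAST i → push 4. Stack: [4]
LOAD_CONST → push 4. Stack: [4, 4]
COMPARE_OP bool(<) → 4 vs 4 = False. Stack: [False]
POP_JUMP_IF_FALSE → pop False; jump. Stack: []
LOAD_FAST r → push -36. Stack: [-36]
RETURN_VALUE → return -36.

-36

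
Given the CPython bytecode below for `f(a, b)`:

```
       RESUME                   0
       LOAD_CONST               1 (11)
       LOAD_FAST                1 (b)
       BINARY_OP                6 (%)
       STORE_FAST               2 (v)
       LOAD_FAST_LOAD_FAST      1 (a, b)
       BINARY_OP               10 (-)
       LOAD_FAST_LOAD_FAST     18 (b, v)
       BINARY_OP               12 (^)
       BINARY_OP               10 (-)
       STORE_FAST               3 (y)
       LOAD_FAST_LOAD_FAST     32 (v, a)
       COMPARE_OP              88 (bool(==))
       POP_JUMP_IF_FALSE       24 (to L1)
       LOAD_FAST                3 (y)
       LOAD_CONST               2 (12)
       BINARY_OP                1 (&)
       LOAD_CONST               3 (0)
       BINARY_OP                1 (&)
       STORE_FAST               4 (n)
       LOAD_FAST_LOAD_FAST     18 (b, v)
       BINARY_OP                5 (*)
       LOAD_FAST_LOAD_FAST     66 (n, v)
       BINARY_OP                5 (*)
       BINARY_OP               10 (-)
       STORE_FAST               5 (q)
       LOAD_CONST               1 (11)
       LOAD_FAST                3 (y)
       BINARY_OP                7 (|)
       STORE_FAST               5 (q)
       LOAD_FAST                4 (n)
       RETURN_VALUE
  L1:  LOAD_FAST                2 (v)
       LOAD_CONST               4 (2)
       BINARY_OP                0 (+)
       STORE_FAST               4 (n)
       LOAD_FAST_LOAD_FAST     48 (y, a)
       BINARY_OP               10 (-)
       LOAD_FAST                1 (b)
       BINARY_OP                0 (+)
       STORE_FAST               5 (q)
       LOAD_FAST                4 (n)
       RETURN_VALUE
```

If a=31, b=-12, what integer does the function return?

1

LOAD_CONST → push 11. Stack: [11]
LOAD_FAST b → push -12. Stack: [11, -12]
BINARY_OP % → 11 % -12 = -1. Stack: [-1]
STORE_FAST v → v=-1. Stack: []
LOAD_FAST_LOAD_FAST a,b → push 31,-12. Stack: [31, -12]
BINARY_OP - → 31 - -12 = 43. Stack: [43]
LOAD_FAST_LOAD_FAST b,v → push -12,-1. Stack: [43, -12, -1]
BINARY_OP ^ → -12 ^ -1 = 11. Stack: [43, 11]
BINARY_OP - → 43 - 11 = 32. Stack: [32]
STORE_FAST y → y=32. Stack: []
LOAD_FAST_LOAD_FAST v,a → push -1,31. Stack: [-1, 31]
COMPARE_OP bool(==) → -1 vs 31 = False. Stack: [False]
POP_JUMP_IF_FALSE → pop False; jump. Stack: []
LOAD_FAST v → push -1. Stack: [-1]
LOAD_CONST → push 2. Stack: [-1, 2]
BINARY_OP + → -1 + 2 = 1. Stack: [1]
STORE_FAST n → n=1. Stack: []
LOAD_FAST_LOAD_FAST y,a → push 32,31. Stack: [32, 31]
BINARY_OP - → 32 - 31 = 1. Stack: [1]
LOAD_FAST b → push -12. Stack: [1, -12]
BINARY_OP + → 1 + -12 = -11. Stack: [-11]
STORE_FAST q → q=-11. Stack: []
LOAD_FAST n → push 1. Stack: [1]
RETURN_VALUE → return 1.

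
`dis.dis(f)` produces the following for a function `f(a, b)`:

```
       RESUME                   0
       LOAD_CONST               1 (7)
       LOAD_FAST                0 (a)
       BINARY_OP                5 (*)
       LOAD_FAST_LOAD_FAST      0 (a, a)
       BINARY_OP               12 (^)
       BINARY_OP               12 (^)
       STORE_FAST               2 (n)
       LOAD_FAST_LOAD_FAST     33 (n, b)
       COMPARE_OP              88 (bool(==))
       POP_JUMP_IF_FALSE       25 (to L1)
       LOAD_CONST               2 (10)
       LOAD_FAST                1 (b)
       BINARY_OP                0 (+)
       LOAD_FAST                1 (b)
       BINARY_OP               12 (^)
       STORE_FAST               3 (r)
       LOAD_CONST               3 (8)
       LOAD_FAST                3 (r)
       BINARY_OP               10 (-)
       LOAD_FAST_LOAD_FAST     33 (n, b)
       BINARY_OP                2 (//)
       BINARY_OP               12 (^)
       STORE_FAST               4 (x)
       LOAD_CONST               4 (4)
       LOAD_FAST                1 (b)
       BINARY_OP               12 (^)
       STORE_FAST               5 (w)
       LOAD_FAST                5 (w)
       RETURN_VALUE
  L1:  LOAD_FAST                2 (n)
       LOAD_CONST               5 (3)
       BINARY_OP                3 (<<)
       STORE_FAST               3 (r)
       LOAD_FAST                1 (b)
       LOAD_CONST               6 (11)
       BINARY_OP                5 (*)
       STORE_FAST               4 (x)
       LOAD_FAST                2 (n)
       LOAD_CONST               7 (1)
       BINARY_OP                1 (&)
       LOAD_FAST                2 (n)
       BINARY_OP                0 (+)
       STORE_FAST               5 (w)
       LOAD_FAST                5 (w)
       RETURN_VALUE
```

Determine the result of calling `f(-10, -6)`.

LOAD_CONST → push 7. Stack: [7]
LOAD_FAST a → push -10. Stack: [7, -10]
BINARY_OP * → 7 * -10 = -70. Stack: [-70]
LOAD_FAST_LOAD_FAST a,a → push -10,-10. Stack: [-70, -10, -10]
BINARY_OP ^ → -10 ^ -10 = 0. Stack: [-70, 0]
BINARY_OP ^ → -70 ^ 0 = -70. Stack: [-70]
STORE_FAST n → n=-70. Stack: []
LOAD_FAST_LOAD_FAST n,b → push -70,-6. Stack: [-70, -6]
COMPARE_OP bool(==) → -70 vs -6 = False. Stack: [False]
POP_JUMP_IF_FALSE → pop False; jump. Stack: []
LOAD_FAST n → push -70. Stack: [-70]
LOAD_CONST → push 3. Stack: [-70, 3]
BINARY_OP << → -70 << 3 = -560. Stack: [-560]
STORE_FAST r → r=-560. Stack: []
LOAD_FAST b → push -6. Stack: [-6]
LOAD_CONST → push 11. Stack: [-6, 11]
BINARY_OP * → -6 * 11 = -66. Stack: [-66]
STORE_FAST x → x=-66. Stack: []
LOAD_FAST n → push -70. Stack: [-70]
LOAD_CONST → push 1. Stack: [-70, 1]
BINARY_OP & → -70 & 1 = 0. Stack: [0]
LOAD_FAST n → push -70. Stack: [0, -70]
BINARY_OP + → 0 + -70 = -70. Stack: [-70]
STORE_FAST w → w=-70. Stack: []
LOAD_FAST w → push -70. Stack: [-70]
RETURN_VALUE → return -70.

-70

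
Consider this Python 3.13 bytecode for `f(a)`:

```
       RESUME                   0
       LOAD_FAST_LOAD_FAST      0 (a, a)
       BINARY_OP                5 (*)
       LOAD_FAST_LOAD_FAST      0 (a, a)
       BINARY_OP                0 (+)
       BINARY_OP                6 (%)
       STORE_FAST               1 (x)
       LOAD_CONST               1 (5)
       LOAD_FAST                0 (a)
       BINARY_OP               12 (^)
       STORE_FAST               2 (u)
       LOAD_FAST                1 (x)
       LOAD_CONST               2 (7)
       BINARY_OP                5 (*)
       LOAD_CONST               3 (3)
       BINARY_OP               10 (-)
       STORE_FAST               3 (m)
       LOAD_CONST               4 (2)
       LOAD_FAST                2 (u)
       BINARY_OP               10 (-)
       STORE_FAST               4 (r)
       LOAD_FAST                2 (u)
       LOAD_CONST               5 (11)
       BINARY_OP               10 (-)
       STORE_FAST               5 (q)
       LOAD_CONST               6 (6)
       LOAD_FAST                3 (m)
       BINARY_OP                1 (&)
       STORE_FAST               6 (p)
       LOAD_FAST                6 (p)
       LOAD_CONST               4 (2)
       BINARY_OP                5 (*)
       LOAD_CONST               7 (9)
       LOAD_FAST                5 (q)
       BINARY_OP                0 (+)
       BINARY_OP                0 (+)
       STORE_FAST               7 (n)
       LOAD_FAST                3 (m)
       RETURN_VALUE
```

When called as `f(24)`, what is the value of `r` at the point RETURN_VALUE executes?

-27

LOAD_FAST_LOAD_FAST a,a → push 24,24. Stack: [24, 24]
BINARY_OP * → 24 * 24 = 576. Stack: [576]
LOAD_FAST_LOAD_FAST a,a → push 24,24. Stack: [576, 24, 24]
BINARY_OP + → 24 + 24 = 48. Stack: [576, 48]
BINARY_OP % → 576 % 48 = 0. Stack: [0]
STORE_FAST x → x=0. Stack: []
LOAD_CONST → push 5. Stack: [5]
LOAD_FAST a → push 24. Stack: [5, 24]
BINARY_OP ^ → 5 ^ 24 = 29. Stack: [29]
STORE_FAST u → u=29. Stack: []
LOAD_FAST x → push 0. Stack: [0]
LOAD_CONST → push 7. Stack: [0, 7]
BINARY_OP * → 0 * 7 = 0. Stack: [0]
LOAD_CONST → push 3. Stack: [0, 3]
BINARY_OP - → 0 - 3 = -3. Stack: [-3]
STORE_FAST m → m=-3. Stack: []
LOAD_CONST → push 2. Stack: [2]
LOAD_FAST u → push 29. Stack: [2, 29]
BINARY_OP - → 2 - 29 = -27. Stack: [-27]
STORE_FAST r → r=-27. Stack: []
LOAD_FAST u → push 29. Stack: [29]
LOAD_CONST → push 11. Stack: [29, 11]
BINARY_OP - → 29 - 11 = 18. Stack: [18]
STORE_FAST q → q=18. Stack: []
LOAD_CONST → push 6. Stack: [6]
LOAD_FAST m → push -3. Stack: [6, -3]
BINARY_OP & → 6 & -3 = 4. Stack: [4]
STORE_FAST p → p=4. Stack: []
LOAD_FAST p → push 4. Stack: [4]
LOAD_CONST → push 2. Stack: [4, 2]
BINARY_OP * → 4 * 2 = 8. Stack: [8]
LOAD_CONST → push 9. Stack: [8, 9]
LOAD_FAST q → push 18. Stack: [8, 9, 18]
BINARY_OP + → 9 + 18 = 27. Stack: [8, 27]
BINARY_OP + → 8 + 27 = 35. Stack: [35]
STORE_FAST n → n=35. Stack: []
LOAD_FAST m → push -3. Stack: [-3]
RETURN_VALUE → return -3.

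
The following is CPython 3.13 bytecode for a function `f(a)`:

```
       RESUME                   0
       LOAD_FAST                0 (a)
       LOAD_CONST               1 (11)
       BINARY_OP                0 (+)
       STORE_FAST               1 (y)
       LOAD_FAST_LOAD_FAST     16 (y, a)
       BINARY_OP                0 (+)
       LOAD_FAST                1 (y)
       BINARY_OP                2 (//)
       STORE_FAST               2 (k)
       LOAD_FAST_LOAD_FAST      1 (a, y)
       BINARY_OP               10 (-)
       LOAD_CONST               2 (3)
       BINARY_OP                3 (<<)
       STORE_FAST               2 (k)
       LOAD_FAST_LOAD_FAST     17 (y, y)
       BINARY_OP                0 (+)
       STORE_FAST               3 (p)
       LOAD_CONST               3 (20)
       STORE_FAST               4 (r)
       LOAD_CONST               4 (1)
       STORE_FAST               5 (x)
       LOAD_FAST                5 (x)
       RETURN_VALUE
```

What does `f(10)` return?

LOAD_FAST a → push 10. Stack: [10]
LOAD_CONST → push 11. Stack: [10, 11]
BINARY_OP + → 10 + 11 = 21. Stack: [21]
STORE_FAST y → y=21. Stack: []
LOAD_FAST_LOAD_FAST y,a → push 21,10. Stack: [21, 10]
BINARY_OP + → 21 + 10 = 31. Stack: [31]
LOAD_FAST y → push 21. Stack: [31, 21]
BINARY_OP // → 31 // 21 = 1. Stack: [1]
STORE_FAST k → k=1. Stack: []
LOAD_FAST_LOAD_FAST a,y → push 10,21. Stack: [10, 21]
BINARY_OP - → 10 - 21 = -11. Stack: [-11]
LOAD_CONST → push 3. Stack: [-11, 3]
BINARY_OP << → -11 << 3 = -88. Stack: [-88]
STORE_FAST k → k=-88. Stack: []
LOAD_FAST_LOAD_FAST y,y → push 21,21. Stack: [21, 21]
BINARY_OP + → 21 + 21 = 42. Stack: [42]
STORE_FAST p → p=42. Stack: []
LOAD_CONST → push 20. Stack: [20]
STORE_FAST r → r=20. Stack: []
LOAD_CONST → push 1. Stack: [1]
STORE_FAST x → x=1. Stack: []
LOAD_FAST x → push 1. Stack: [1]
RETURN_VALUE → return 1.

1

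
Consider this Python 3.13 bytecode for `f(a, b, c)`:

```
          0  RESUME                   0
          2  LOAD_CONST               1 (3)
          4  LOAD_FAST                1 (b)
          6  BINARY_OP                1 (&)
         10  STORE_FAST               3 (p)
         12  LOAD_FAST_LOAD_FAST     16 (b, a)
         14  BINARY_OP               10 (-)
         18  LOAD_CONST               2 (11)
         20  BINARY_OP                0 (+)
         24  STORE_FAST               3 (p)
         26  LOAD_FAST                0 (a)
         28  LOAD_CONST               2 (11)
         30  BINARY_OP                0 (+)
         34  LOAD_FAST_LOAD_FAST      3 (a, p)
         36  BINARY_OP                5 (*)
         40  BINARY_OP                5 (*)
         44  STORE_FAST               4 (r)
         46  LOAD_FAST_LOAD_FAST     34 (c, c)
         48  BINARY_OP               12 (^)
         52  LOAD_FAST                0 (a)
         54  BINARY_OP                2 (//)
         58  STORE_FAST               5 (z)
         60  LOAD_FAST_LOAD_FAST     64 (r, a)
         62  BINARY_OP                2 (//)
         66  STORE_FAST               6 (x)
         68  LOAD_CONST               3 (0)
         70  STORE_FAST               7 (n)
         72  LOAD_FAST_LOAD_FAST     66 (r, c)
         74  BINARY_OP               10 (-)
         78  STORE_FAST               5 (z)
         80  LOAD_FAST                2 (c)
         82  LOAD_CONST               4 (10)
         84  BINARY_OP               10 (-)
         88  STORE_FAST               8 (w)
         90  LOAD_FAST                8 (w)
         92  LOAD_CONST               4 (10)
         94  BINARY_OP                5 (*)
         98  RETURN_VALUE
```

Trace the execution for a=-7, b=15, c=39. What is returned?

290

LOAD_CONST → push 3. Stack: [3]
LOAD_FAST b → push 15. Stack: [3, 15]
BINARY_OP & → 3 & 15 = 3. Stack: [3]
STORE_FAST p → p=3. Stack: []
LOAD_FAST_LOAD_FAST b,a → push 15,-7. Stack: [15, -7]
BINARY_OP - → 15 - -7 = 22. Stack: [22]
LOAD_CONST → push 11. Stack: [22, 11]
BINARY_OP + → 22 + 11 = 33. Stack: [33]
STORE_FAST p → p=33. Stack: []
LOAD_FAST a → push -7. Stack: [-7]
LOAD_CONST → push 11. Stack: [-7, 11]
BINARY_OP + → -7 + 11 = 4. Stack: [4]
LOAD_FAST_LOAD_FAST a,p → push -7,33. Stack: [4, -7, 33]
BINARY_OP * → -7 * 33 = -231. Stack: [4, -231]
BINARY_OP * → 4 * -231 = -924. Stack: [-924]
STORE_FAST r → r=-924. Stack: []
LOAD_FAST_LOAD_FAST c,c → push 39,39. Stack: [39, 39]
BINARY_OP ^ → 39 ^ 39 = 0. Stack: [0]
LOAD_FAST a → push -7. Stack: [0, -7]
BINARY_OP // → 0 // -7 = 0. Stack: [0]
STORE_FAST z → z=0. Stack: []
LOAD_FAST_LOAD_FAST r,a → push -924,-7. Stack: [-924, -7]
BINARY_OP // → -924 // -7 = 132. Stack: [132]
STORE_FAST x → x=132. Stack: []
LOAD_CONST → push 0. Stack: [0]
STORE_FAST n → n=0. Stack: []
LOAD_FAST_LOAD_FAST r,c → push -924,39. Stack: [-924, 39]
BINARY_OP - → -924 - 39 = -963. Stack: [-963]
STORE_FAST z → z=-963. Stack: []
LOAD_FAST c → push 39. Stack: [39]
LOAD_CONST → push 10. Stack: [39, 10]
BINARY_OP - → 39 - 10 = 29. Stack: [29]
STORE_FAST w → w=29. Stack: []
LOAD_FAST w → push 29. Stack: [29]
LOAD_CONST → push 10. Stack: [29, 10]
BINARY_OP * → 29 * 10 = 290. Stack: [290]
RETURN_VALUE → return 290.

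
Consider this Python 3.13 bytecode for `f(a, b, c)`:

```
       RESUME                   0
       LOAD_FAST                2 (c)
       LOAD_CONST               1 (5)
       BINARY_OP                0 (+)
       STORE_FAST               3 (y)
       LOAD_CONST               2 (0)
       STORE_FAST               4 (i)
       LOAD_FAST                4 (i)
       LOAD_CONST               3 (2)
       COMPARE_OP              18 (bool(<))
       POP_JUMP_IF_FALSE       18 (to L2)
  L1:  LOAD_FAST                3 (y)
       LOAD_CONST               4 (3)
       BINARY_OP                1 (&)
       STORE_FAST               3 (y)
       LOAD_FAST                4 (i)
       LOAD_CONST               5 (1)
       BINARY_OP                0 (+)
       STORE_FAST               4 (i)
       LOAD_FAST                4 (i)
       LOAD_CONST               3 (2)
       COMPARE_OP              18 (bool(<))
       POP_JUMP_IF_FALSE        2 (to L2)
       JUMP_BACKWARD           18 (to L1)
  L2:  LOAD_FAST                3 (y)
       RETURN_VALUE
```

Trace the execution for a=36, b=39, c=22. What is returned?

LOAD_FAST c → push 22. Stack: [22]
LOAD_CONST → push 5. Stack: [22, 5]
BINARY_OP + → 22 + 5 = 27. Stack: [27]
STORE_FAST y → y=27. Stack: []
LOAD_CONST → push 0. Stack: [0]
STORE_FAST i → i=0. Stack: []
LOAD_FAST i → push 0. Stack: [0]
LOAD_CONST → push 2. Stack: [0, 2]
COMPARE_OP bool(<) → 0 vs 2 = True. Stack: [True]
POP_JUMP_IF_FALSE → pop True; no jump. Stack: []
LOAD_FAST y → push 27. Stack: [27]
LOAD_CONST → push 3. Stack: [27, 3]
BINARY_OP & → 27 & 3 = 3. Stack: [3]
STORE_FAST y → y=3. Stack: []
LOAD_FAST i → push 0. Stack: [0]
LOAD_CONST → push 1. Stack: [0, 1]
BINARY_OP + → 0 + 1 = 1. Stack: [1]
STORE_FAST i → i=1. Stack: []
LOAD_FAST i → push 1. Stack: [1]
LOAD_CONST → push 2. Stack: [1, 2]
COMPARE_OP bool(<) → 1 vs 2 = True. Stack: [True]
POP_JUMP_IF_FALSE → pop True; no jump. Stack: []
LOAD_FAST y → push 3. Stack: [3]
LOAD_CONST → push 3. Stack: [3, 3]
BINARY_OP & → 3 & 3 = 3. Stack: [3]
STORE_FAST y → y=3. Stack: []
LOAD_FAST i → push 1. Stack: [1]
LOAD_CONST → push 1. Stack: [1, 1]
BINARY_OP + → 1 + 1 = 2. Stack: [2]
STORE_FAST i → i=2. Stack: []
LOAD_FAST i → push 2. Stack: [2]
LOAD_CONST → push 2. Stack: [2, 2]
COMPARE_OP bool(<) → 2 vs 2 = False. Stack: [False]
POP_JUMP_IF_FALSE → pop False; jump. Stack: []
LOAD_FAST y → push 3. Stack: [3]
RETURN_VALUE → return 3.

3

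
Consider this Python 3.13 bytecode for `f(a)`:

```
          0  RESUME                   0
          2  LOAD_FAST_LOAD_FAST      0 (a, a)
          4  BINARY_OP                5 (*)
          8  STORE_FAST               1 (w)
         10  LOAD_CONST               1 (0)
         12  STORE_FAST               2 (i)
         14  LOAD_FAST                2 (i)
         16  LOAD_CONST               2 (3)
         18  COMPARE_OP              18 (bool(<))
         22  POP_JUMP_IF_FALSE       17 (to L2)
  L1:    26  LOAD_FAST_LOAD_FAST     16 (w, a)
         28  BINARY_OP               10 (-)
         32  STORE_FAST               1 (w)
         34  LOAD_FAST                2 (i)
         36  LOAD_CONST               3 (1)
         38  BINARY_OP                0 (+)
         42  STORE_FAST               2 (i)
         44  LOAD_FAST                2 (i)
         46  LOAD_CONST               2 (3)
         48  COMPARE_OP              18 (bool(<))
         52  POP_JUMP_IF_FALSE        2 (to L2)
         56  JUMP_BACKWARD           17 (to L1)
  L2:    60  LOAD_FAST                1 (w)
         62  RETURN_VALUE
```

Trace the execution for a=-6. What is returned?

54

LOAD_FAST_LOAD_FAST a,a → push -6,-6. Stack: [-6, -6]
BINARY_OP * → -6 * -6 = 36. Stack: [36]
STORE_FAST w → w=36. Stack: []
LOAD_CONST → push 0. Stack: [0]
STORE_FAST i → i=0. Stack: []
LOAD_FAST i → push 0. Stack: [0]
LOAD_CONST → push 3. Stack: [0, 3]
COMPARE_OP bool(<) → 0 vs 3 = True. Stack: [True]
POP_JUMP_IF_FALSE → pop True; no jump. Stack: []
LOAD_FAST_LOAD_FAST w,a → push 36,-6. Stack: [36, -6]
BINARY_OP - → 36 - -6 = 42. Stack: [42]
STORE_FAST w → w=42. Stack: []
LOAD_FAST i → push 0. Stack: [0]
LOAD_CONST → push 1. Stack: [0, 1]
BINARY_OP + → 0 + 1 = 1. Stack: [1]
STORE_FAST i → i=1. Stack: []
LOAD_FAST i → push 1. Stack: [1]
LOAD_CONST → push 3. Stack: [1, 3]
COMPARE_OP bool(<) → 1 vs 3 = True. Stack: [True]
POP_JUMP_IF_FALSE → pop True; no jump. Stack: []
LOAD_FAST_LOAD_FAST w,a → push 42,-6. Stack: [42, -6]
BINARY_OP - → 42 - -6 = 48. Stack: [48]
STORE_FAST w → w=48. Stack: []
LOAD_FAST i → push 1. Stack: [1]
LOAD_CONST → push 1. Stack: [1, 1]
BINARY_OP + → 1 + 1 = 2. Stack: [2]
STORE_FAST i → i=2. Stack: []
LOAD_FAST i → push 2. Stack: [2]
LOAD_CONST → push 3. Stack: [2, 3]
COMPARE_OP bool(<) → 2 vs 3 = True. Stack: [True]
POP_JUMP_IF_FALSE → pop True; no jump. Stack: []
LOAD_FAST_LOAD_FAST w,a → push 48,-6. Stack: [48, -6]
BINARY_OP - → 48 - -6 = 54. Stack: [54]
STORE_FAST w → w=54. Stack: []
LOAD_FAST i → push 2. Stack: [2]
LOAD_CONST → push 1. Stack: [2, 1]
BINARY_OP + → 2 + 1 = 3. Stack: [3]
STORE_FAST i → i=3. Stack: []
LOAD_FAST i → push 3. Stack: [3]
LOAD_CONST → push 3. Stack: [3, 3]
COMPARE_OP bool(<) → 3 vs 3 = False. Stack: [False]
POP_JUMP_IF_FALSE → pop False; jump. Stack: []
LOAD_FAST w → push 54. Stack: [54]
RETURN_VALUE → return 54.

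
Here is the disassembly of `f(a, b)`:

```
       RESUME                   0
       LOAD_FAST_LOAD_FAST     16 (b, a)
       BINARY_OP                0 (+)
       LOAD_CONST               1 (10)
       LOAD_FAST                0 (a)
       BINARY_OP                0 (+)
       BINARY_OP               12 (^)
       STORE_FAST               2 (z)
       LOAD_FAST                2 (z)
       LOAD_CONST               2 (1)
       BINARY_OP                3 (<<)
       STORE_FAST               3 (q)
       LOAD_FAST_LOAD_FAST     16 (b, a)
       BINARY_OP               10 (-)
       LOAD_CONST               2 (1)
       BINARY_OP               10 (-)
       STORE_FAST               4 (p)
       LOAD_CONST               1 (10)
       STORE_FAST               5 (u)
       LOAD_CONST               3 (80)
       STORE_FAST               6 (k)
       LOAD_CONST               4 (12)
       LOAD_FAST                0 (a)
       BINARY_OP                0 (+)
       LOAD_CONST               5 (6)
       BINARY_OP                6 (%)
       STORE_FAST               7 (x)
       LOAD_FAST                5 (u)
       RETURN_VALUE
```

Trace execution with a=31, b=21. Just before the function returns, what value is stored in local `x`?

LOAD_FAST_LOAD_FAST b,a → push 21,31. Stack: [21, 31]
BINARY_OP + → 21 + 31 = 52. Stack: [52]
LOAD_CONST → push 10. Stack: [52, 10]
LOAD_FAST a → push 31. Stack: [52, 10, 31]
BINARY_OP + → 10 + 31 = 41. Stack: [52, 41]
BINARY_OP ^ → 52 ^ 41 = 29. Stack: [29]
STORE_FAST z → z=29. Stack: []
LOAD_FAST z → push 29. Stack: [29]
LOAD_CONST → push 1. Stack: [29, 1]
BINARY_OP << → 29 << 1 = 58. Stack: [58]
STORE_FAST q → q=58. Stack: []
LOAD_FAST_LOAD_FAST b,a → push 21,31. Stack: [21, 31]
BINARY_OP - → 21 - 31 = -10. Stack: [-10]
LOAD_CONST → push 1. Stack: [-10, 1]
BINARY_OP - → -10 - 1 = -11. Stack: [-11]
STORE_FAST p → p=-11. Stack: []
LOAD_CONST → push 10. Stack: [10]
STORE_FAST u → u=10. Stack: []
LOAD_CONST → push 80. Stack: [80]
STORE_FAST k → k=80. Stack: []
LOAD_CONST → push 12. Stack: [12]
LOAD_FAST a → push 31. Stack: [12, 31]
BINARY_OP + → 12 + 31 = 43. Stack: [43]
LOAD_CONST → push 6. Stack: [43, 6]
BINARY_OP % → 43 % 6 = 1. Stack: [1]
STORE_FAST x → x=1. Stack: []
LOAD_FAST u → push 10. Stack: [10]
RETURN_VALUE → return 10.

1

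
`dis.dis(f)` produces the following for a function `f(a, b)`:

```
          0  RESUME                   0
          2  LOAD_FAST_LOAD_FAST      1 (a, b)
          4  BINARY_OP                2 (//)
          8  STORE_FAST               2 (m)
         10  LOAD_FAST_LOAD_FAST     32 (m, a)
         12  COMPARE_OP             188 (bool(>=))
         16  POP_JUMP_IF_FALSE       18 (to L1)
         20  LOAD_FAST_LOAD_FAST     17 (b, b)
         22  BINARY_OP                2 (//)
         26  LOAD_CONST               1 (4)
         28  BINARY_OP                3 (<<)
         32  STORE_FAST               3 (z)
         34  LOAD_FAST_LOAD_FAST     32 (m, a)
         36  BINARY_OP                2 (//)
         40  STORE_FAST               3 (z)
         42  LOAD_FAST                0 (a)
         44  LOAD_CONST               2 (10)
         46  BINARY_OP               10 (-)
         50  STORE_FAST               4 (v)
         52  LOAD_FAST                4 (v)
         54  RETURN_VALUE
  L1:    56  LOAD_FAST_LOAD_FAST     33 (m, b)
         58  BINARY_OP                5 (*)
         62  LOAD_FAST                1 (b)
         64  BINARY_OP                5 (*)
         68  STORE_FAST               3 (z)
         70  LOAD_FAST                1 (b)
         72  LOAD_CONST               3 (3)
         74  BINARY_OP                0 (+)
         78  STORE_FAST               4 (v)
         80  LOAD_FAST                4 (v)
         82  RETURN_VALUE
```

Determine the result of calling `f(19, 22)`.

25

LOAD_FAST_LOAD_FAST a,b → push 19,22. Stack: [19, 22]
BINARY_OP // → 19 // 22 = 0. Stack: [0]
STORE_FAST m → m=0. Stack: []
LOAD_FAST_LOAD_FAST m,a → push 0,19. Stack: [0, 19]
COMPARE_OP bool(>=) → 0 vs 19 = False. Stack: [False]
POP_JUMP_IF_FALSE → pop False; jump. Stack: []
LOAD_FAST_LOAD_FAST m,b → push 0,22. Stack: [0, 22]
BINARY_OP * → 0 * 22 = 0. Stack: [0]
LOAD_FAST b → push 22. Stack: [0, 22]
BINARY_OP * → 0 * 22 = 0. Stack: [0]
STORE_FAST z → z=0. Stack: []
LOAD_FAST b → push 22. Stack: [22]
LOAD_CONST → push 3. Stack: [22, 3]
BINARY_OP + → 22 + 3 = 25. Stack: [25]
STORE_FAST v → v=25. Stack: []
LOAD_FAST v → push 25. Stack: [25]
RETURN_VALUE → return 25.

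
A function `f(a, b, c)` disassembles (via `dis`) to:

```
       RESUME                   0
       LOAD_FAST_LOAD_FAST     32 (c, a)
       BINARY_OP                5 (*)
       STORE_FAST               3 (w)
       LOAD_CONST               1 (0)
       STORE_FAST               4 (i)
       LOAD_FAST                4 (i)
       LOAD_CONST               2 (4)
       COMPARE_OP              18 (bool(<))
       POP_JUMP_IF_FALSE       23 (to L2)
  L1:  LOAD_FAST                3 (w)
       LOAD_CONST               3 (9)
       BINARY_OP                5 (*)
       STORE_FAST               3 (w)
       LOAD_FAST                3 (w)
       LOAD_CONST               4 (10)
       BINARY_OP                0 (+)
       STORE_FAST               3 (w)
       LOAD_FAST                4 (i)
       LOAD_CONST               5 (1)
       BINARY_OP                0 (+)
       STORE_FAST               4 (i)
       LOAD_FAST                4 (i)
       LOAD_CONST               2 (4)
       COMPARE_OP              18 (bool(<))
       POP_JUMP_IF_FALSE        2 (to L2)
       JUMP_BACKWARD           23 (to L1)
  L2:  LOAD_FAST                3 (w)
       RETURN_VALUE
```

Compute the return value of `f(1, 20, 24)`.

LOAD_FAST_LOAD_FAST c,a → push 24,1
BINARY_OP * → 24 * 1 = 24
STORE_FAST w → w=24
LOAD_CONST → push 0
STORE_FAST i → i=0
LOAD_FAST i → push 0
LOAD_CONST → push 4
COMPARE_OP bool(<) → 0 vs 4 = True
POP_JUMP_IF_FALSE → pop True; no jump
LOAD_FAST w → push 24
LOAD_CONST → push 9
BINARY_OP * → 24 * 9 = 216
STORE_FAST w → w=216
LOAD_FAST w → push 216
LOAD_CONST → push 10
BINARY_OP + → 216 + 10 = 226
STORE_FAST w → w=226
LOAD_FAST i → push 0
LOAD_CONST → push 1
BINARY_OP + → 0 + 1 = 1
STORE_FAST i → i=1
LOAD_FAST i → push 1
LOAD_CONST → push 4
COMPARE_OP bool(<) → 1 vs 4 = True
POP_JUMP_IF_FALSE → pop True; no jump
LOAD_FAST w → push 226
LOAD_CONST → push 9
BINARY_OP * → 226 * 9 = 2034
STORE_FAST w → w=2034
LOAD_FAST w → push 2034
LOAD_CONST → push 10
BINARY_OP + → 2034 + 10 = 2044
STORE_FAST w → w=2044
LOAD_FAST i → push 1
LOAD_CONST → push 1
BINARY_OP + → 1 + 1 = 2
STORE_FAST i → i=2
LOAD_FAST i → push 2
LOAD_CONST → push 4
COMPARE_OP bool(<) → 2 vs 4 = True
POP_JUMP_IF_FALSE → pop True; no jump
LOAD_FAST w → push 2044
LOAD_CONST → push 9
BINARY_OP * → 2044 * 9 = 18396
STORE_FAST w → w=18396
LOAD_FAST w → push 18396
LOAD_CONST → push 10
BINARY_OP + → 18396 + 10 = 18406
STORE_FAST w → w=18406
LOAD_FAST i → push 2
LOAD_CONST → push 1
BINARY_OP + → 2 + 1 = 3
STORE_FAST i → i=3
LOAD_FAST i → push 3
LOAD_CONST → push 4
COMPARE_OP bool(<) → 3 vs 4 = True
POP_JUMP_IF_FALSE → pop True; no jump
LOAD_FAST w → push 18406
LOAD_CONST → push 9
BINARY_OP * → 18406 * 9 = 165654
STORE_FAST w → w=165654
LOAD_FAST w → push 165654
LOAD_CONST → push 10
BINARY_OP + → 165654 + 10 = 165664
STORE_FAST w → w=165664
LOAD_FAST i → push 3
LOAD_CONST → push 1
BINARY_OP + → 3 + 1 = 4
STORE_FAST i → i=4
LOAD_FAST i → push 4
LOAD_CONST → push 4
COMPARE_OP bool(<) → 4 vs 4 = False
POP_JUMP_IF_FALSE → pop False; jump
LOAD_FAST w → push 165664
RETURN_VALUE → return 165664.

165664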